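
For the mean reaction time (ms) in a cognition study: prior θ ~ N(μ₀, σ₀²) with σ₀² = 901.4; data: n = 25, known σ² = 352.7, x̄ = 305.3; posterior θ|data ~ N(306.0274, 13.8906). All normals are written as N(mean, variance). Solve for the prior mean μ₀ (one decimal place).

μ₀ = 352.5

The posterior mean is a precision-weighted average: μ_n = (τ₀μ₀ + τ_data·x̄)/(τ₀+τ_data), with τ₀=1/σ₀² and τ_data=n/σ².
Here τ₀ = 1/901.4 = 0.001109 and τ_data = 25/352.7 = 0.070882, so τ_n = 0.071991.
Rearranging for μ₀: μ₀ = (μ_n·τ_n − τ_data·x̄)/τ₀ = (306.0274·0.071991 − 0.070882·305.3) / 0.001109 = 0.390944/0.001109 ≈ 352.5.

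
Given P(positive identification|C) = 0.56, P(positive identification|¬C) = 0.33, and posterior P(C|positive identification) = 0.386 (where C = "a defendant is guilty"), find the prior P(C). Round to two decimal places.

P(C) = 0.27

Bayes' rule in odds form gives O(C|E) = O(C)·[P(E|C)/P(E|¬C)], hence O(C) = O(C|E)/LR.
Posterior odds = 0.386/(1−0.386) = 0.6287. LR = 0.56/0.33 = 1.6970.
Prior odds = 0.6287/1.6970 = 0.3705, so P(C) = 0.3705/(1+0.3705) ≈ 0.27.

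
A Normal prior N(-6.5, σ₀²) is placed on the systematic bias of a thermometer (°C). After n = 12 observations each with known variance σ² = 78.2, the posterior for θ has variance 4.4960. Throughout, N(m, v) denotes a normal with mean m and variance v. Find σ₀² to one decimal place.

σ₀² = 14.5

For the Normal–Normal model with known σ², precisions add: τ_n = τ₀ + n/σ².
So 1/σ₀² = 1/4.4960 − 12/78.2 = 0.222420 − 0.153453 = 0.068967.
Hence σ₀² = 1/0.068967 ≈ 14.5.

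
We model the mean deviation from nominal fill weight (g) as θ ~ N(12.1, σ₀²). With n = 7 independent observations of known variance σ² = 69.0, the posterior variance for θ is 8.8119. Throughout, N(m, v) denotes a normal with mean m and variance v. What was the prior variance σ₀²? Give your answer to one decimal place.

Posterior precision equals prior precision plus data precision: 1/σ_n² = 1/σ₀² + n/σ².
So 1/σ₀² = 1/8.8119 − 7/69.0 = 0.113483 − 0.101449 = 0.012034.
Hence σ₀² = 1/0.012034 ≈ 83.1.

σ₀² = 83.1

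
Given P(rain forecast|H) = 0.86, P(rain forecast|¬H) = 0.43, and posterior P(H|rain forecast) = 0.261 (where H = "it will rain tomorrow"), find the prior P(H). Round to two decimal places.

In odds form, posterior odds = prior odds × likelihood ratio, so prior odds = posterior odds ÷ LR.
Posterior odds = 0.261/(1−0.261) = 0.3532. LR = 0.86/0.43 = 2.0000.
Prior odds = 0.3532/2.0000 = 0.1766, so P(H) = 0.1766/(1+0.1766) ≈ 0.15.

P(H) = 0.15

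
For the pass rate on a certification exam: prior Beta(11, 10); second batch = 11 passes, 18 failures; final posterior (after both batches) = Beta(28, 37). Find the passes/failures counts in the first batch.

6 passes and 9 failures

Because Beta–binomial updating is additive in the counts, the combined data contributed (α_post−α_prior, β_post−β_prior) successes and failures.
Total across both batches: 28−11=17 passes, 37−10=27 failures.
Subtract the second batch: 17−11=6 passes and 27−18=9 failures.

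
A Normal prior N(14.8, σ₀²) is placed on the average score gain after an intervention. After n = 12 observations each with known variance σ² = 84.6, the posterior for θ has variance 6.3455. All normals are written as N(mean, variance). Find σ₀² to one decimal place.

Posterior precision equals prior precision plus data precision: 1/σ_n² = 1/σ₀² + n/σ².
So 1/σ₀² = 1/6.3455 − 12/84.6 = 0.157592 − 0.141844 = 0.015748.
Hence σ₀² = 1/0.015748 ≈ 63.5.

σ₀² = 63.5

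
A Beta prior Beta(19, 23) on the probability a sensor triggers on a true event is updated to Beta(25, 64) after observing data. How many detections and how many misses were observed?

6 detections and 41 misses

Beta is conjugate to the binomial likelihood: posterior = Beta(α+s, β+f).
So s = 25 − 19 = 6 and f = 64 − 23 = 41.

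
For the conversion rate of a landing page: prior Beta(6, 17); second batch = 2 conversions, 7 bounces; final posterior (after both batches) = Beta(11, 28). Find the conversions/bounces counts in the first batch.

3 conversions and 4 bounces

Sequential conjugate updates are equivalent to a single update on the pooled data, so total successes = posterior α − prior α and total failures = posterior β − prior β.
Total across both batches: 11−6=5 conversions, 28−17=11 bounces.
Subtract the second batch: 5−2=3 conversions and 11−7=4 bounces.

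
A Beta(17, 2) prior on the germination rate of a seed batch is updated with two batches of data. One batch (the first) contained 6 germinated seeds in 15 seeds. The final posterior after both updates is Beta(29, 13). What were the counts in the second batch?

6 germinated seeds and 2 non-germinating seeds

Sequential conjugate updates are equivalent to a single update on the pooled data, so total successes = posterior α − prior α and total failures = posterior β − prior β.
Total across both batches: 29−17=12 germinated seeds, 13−2=11 non-germinating seeds.
Subtract the first batch: 12−6=6 germinated seeds and 11−9=2 non-germinating seeds.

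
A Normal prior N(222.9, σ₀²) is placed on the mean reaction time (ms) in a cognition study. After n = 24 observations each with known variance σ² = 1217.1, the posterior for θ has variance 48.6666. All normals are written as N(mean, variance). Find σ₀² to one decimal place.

Posterior precision equals prior precision plus data precision: 1/σ_n² = 1/σ₀² + n/σ².
So 1/σ₀² = 1/48.6666 − 24/1217.1 = 0.020548 − 0.019719 = 0.000829.
Hence σ₀² = 1/0.000829 ≈ 1206.3.

σ₀² = 1206.3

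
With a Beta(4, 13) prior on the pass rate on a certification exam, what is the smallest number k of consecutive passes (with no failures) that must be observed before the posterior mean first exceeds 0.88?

k = 92

After k passes and 0 failures the posterior is Beta(4+k, 13), with mean (4+k)/(4+13+k).
Set (4+k)/(17+k) > 0.88 and solve: k > (0.88·17 − 4)/(1 − 0.88) = 91.333.
The smallest integer exceeding 91.333 is 92, and checking k=92: (96)/(109) = 0.8807 > 0.88.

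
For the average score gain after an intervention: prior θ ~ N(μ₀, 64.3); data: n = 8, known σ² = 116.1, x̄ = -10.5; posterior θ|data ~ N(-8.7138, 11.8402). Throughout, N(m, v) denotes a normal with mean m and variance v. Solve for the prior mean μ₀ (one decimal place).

μ₀ = -0.8

The posterior mean is a precision-weighted average: μ_n = (τ₀μ₀ + τ_data·x̄)/(τ₀+τ_data), with τ₀=1/σ₀² and τ_data=n/σ².
Here τ₀ = 1/64.3 = 0.015552 and τ_data = 8/116.1 = 0.068906, so τ_n = 0.084458.
Rearranging for μ₀: μ₀ = (μ_n·τ_n − τ_data·x̄)/τ₀ = (-8.7138·0.084458 − 0.068906·-10.5) / 0.015552 = -0.012437/0.015552 ≈ -0.8.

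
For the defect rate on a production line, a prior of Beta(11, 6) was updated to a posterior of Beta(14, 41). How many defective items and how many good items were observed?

3 defective items and 35 good items

Beta is conjugate to the binomial likelihood: posterior = Beta(a+s, b+f).
So s = 14 − 11 = 3 and f = 41 − 6 = 35.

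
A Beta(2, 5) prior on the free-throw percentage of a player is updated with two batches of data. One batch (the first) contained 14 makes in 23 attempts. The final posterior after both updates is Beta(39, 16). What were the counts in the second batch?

Sequential conjugate updates are equivalent to a single update on the pooled data, so total successes = posterior α − prior α and total failures = posterior β − prior β.
Total across both batches: 39−2=37 makes, 16−5=11 misses.
Subtract the first batch: 37−14=23 makes and 11−9=2 misses.

23 makes and 2 misses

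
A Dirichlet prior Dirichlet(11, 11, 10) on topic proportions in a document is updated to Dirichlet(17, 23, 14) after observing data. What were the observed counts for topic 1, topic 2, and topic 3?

For a Dirichlet(α) prior with multinomial counts c, the posterior is Dirichlet(α + c) componentwise.
Counts are posterior − prior componentwise: 17−11=6, 23−11=12, 14−10=4.

counts (6, 12, 4)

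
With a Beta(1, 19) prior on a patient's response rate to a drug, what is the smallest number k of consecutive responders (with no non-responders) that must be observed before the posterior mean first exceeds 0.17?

k = 3

After k responders and 0 non-responders the posterior is Beta(1+k, 19), with mean (1+k)/(1+19+k).
Set (1+k)/(20+k) > 0.17 and solve: k > (0.17·20 − 1)/(1 − 0.17) = 2.892.
The smallest integer exceeding 2.892 is 3.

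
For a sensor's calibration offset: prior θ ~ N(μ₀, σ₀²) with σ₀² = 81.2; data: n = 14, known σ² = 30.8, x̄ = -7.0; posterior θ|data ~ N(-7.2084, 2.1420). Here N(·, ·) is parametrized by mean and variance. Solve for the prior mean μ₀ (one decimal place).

With known observation variance, the Normal–Normal posterior has precision τ_n = τ₀ + n/σ² and mean μ_n = (τ₀μ₀ + (n/σ²)x̄)/τ_n.
Here τ₀ = 1/81.2 = 0.012315 and τ_data = 14/30.8 = 0.454545, so τ_n = 0.466860.
Rearranging for μ₀: μ₀ = (μ_n·τ_n − τ_data·x̄)/τ₀ = (-7.2084·0.466860 − 0.454545·-7.0) / 0.012315 = -0.183499/0.012315 ≈ -14.9.

μ₀ = -14.9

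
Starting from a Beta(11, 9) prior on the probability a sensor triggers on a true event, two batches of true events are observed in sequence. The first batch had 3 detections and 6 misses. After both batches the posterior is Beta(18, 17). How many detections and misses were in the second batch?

4 detections and 2 misses

Because Beta–binomial updating is additive in the counts, the combined data contributed (α_post−α_prior, β_post−β_prior) successes and failures.
Total across both batches: 18−11=7 detections, 17−9=8 misses.
Subtract the first batch: 7−3=4 detections and 8−6=2 misses.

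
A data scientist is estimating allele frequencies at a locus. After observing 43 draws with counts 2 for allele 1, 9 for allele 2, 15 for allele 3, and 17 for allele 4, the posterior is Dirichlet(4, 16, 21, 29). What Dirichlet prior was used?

Dirichlet(2, 7, 6, 12)

For a Dirichlet(α) prior with multinomial counts c, the posterior is Dirichlet(α + c) componentwise.
Subtract each count from the matching posterior parameter: 4−2=2, 16−9=7, 21−15=6, 29−17=12.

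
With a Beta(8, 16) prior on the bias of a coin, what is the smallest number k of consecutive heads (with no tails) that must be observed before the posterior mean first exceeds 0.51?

k = 9

After k heads and 0 tails the posterior is Beta(8+k, 16), with mean (8+k)/(8+16+k).
Set (8+k)/(24+k) > 0.51 and solve: k > (0.51·24 − 8)/(1 − 0.51) = 8.653.
The smallest integer exceeding 8.653 is 9, and checking k=9: (17)/(33) = 0.5152 > 0.51.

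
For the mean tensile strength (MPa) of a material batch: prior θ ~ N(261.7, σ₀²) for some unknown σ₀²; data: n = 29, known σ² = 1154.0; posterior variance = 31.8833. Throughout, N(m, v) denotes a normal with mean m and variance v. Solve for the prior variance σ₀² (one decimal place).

σ₀² = 160.4

For the Normal–Normal model with known σ², precisions add: τ_n = τ₀ + n/σ².
So 1/σ₀² = 1/31.8833 − 29/1154.0 = 0.031364 − 0.025130 = 0.006234.
Hence σ₀² = 1/0.006234 ≈ 160.4.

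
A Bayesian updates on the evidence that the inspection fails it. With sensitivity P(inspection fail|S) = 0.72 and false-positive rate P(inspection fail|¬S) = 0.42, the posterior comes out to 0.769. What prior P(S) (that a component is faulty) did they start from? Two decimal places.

In odds form, posterior odds = prior odds × likelihood ratio, so prior odds = posterior odds ÷ LR.
Posterior odds = 0.769/(1−0.769) = 3.3290. LR = 0.72/0.42 = 1.7143.
Prior odds = 3.3290/1.7143 = 1.9419, so P(S) = 1.9419/(1+1.9419) ≈ 0.66.

P(S) = 0.66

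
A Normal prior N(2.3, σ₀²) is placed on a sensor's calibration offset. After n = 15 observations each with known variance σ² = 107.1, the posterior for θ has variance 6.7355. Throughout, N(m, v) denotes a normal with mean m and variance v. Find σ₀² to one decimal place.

σ₀² = 118.9

Posterior precision equals prior precision plus data precision: 1/σ_n² = 1/σ₀² + n/σ².
So 1/σ₀² = 1/6.7355 − 15/107.1 = 0.148467 − 0.140056 = 0.008411.
Hence σ₀² = 1/0.008411 ≈ 118.9.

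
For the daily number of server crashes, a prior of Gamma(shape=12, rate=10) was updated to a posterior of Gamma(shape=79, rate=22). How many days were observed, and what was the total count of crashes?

A Gamma(α, β) prior (rate parametrization) on a Poisson rate with n observations summing to S gives posterior Gamma(α+S, β+n).
Matching: Σxᵢ = 79 − 12 = 67 and n = 22 − 10 = 12.

n = 12 days with total 67 crashes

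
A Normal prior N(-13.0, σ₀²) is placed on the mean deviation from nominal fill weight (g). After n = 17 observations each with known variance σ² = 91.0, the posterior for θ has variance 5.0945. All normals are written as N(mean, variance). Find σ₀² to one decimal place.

σ₀² = 105.5

For the Normal–Normal model with known σ², precisions add: τ_n = τ₀ + n/σ².
So 1/σ₀² = 1/5.0945 − 17/91.0 = 0.196290 − 0.186813 = 0.009477.
Hence σ₀² = 1/0.009477 ≈ 105.5.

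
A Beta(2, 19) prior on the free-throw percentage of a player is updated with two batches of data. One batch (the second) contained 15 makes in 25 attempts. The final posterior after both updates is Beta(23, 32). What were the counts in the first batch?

6 makes and 3 misses

Sequential conjugate updates are equivalent to a single update on the pooled data, so total successes = posterior α − prior α and total failures = posterior β − prior β.
Total across both batches: 23−2=21 makes, 32−19=13 misses.
Subtract the second batch: 21−15=6 makes and 13−10=3 misses.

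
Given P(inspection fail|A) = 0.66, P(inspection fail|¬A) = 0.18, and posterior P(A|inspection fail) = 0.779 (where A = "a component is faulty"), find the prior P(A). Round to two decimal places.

P(A) = 0.49

In odds form, posterior odds = prior odds × likelihood ratio, so prior odds = posterior odds ÷ LR.
Posterior odds = 0.779/(1−0.779) = 3.5249. LR = 0.66/0.18 = 3.6667.
Prior odds = 3.5249/3.6667 = 0.9613, so P(A) = 0.9613/(1+0.9613) ≈ 0.49.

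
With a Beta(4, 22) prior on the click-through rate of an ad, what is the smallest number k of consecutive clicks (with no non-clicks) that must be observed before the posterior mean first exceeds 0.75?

After k clicks and 0 non-clicks the posterior is Beta(4+k, 22), with mean (4+k)/(4+22+k).
Set (4+k)/(26+k) > 0.75 and solve: k > (0.75·26 − 4)/(1 − 0.75) = 62.000.
The smallest integer exceeding 62.000 is 63, and checking k=63: (67)/(89) = 0.7528 > 0.75.

k = 63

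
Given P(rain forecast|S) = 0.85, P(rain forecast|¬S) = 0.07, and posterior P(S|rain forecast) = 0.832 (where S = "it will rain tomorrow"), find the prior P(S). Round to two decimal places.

P(S) = 0.29

Bayes' rule in odds form gives O(S|E) = O(S)·[P(E|S)/P(E|¬S)], hence O(S) = O(S|E)/LR.
Posterior odds = 0.832/(1−0.832) = 4.9524. LR = 0.85/0.07 = 12.1429.
Prior odds = 4.9524/12.1429 = 0.4078, so P(S) = 0.4078/(1+0.4078) ≈ 0.29.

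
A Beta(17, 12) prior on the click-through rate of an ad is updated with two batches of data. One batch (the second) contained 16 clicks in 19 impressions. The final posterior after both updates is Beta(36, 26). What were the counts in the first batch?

Because Beta–binomial updating is additive in the counts, the combined data contributed (α_post−α_prior, β_post−β_prior) successes and failures.
Total across both batches: 36−17=19 clicks, 26−12=14 non-clicks.
Subtract the second batch: 19−16=3 clicks and 14−3=11 non-clicks.

3 clicks and 11 non-clicks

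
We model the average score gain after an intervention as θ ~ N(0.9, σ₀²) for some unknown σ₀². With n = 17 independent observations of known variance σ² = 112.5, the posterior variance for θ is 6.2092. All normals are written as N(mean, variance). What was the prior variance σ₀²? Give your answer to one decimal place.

σ₀² = 100.6

Posterior precision equals prior precision plus data precision: 1/σ_n² = 1/σ₀² + n/σ².
So 1/σ₀² = 1/6.2092 − 17/112.5 = 0.161051 − 0.151111 = 0.009940.
Hence σ₀² = 1/0.009940 ≈ 100.6.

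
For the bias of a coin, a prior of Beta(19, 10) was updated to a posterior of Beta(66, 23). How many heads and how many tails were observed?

47 heads and 13 tails

Under Beta–binomial conjugacy the posterior parameters are (a+s, b+f).
So s = 66 − 19 = 47 and f = 23 − 10 = 13.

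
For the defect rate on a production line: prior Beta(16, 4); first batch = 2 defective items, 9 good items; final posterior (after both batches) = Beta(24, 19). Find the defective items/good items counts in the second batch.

6 defective items and 6 good items

Because Beta–binomial updating is additive in the counts, the combined data contributed (α_post−α_prior, β_post−β_prior) successes and failures.
Total across both batches: 24−16=8 defective items, 19−4=15 good items.
Subtract the first batch: 8−2=6 defective items and 15−9=6 good items.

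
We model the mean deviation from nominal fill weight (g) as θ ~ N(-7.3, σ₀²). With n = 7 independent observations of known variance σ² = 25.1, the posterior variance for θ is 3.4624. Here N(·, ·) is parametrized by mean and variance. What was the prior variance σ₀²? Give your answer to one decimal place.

σ₀² = 100.7

For the Normal–Normal model with known σ², precisions add: τ_n = τ₀ + n/σ².
So 1/σ₀² = 1/3.4624 − 7/25.1 = 0.288817 − 0.278884 = 0.009933.
Hence σ₀² = 1/0.009933 ≈ 100.7.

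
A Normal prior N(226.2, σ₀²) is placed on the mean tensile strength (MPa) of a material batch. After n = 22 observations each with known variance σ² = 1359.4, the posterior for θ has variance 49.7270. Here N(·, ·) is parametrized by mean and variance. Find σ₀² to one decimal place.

σ₀² = 254.7

Posterior precision equals prior precision plus data precision: 1/σ_n² = 1/σ₀² + n/σ².
So 1/σ₀² = 1/49.7270 − 22/1359.4 = 0.020110 − 0.016184 = 0.003926.
Hence σ₀² = 1/0.003926 ≈ 254.7.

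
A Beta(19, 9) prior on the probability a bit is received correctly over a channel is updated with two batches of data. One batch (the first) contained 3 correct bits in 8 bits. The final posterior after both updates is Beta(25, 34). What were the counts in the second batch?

Sequential conjugate updates are equivalent to a single update on the pooled data, so total successes = posterior α − prior α and total failures = posterior β − prior β.
Total across both batches: 25−19=6 correct bits, 34−9=25 errors.
Subtract the first batch: 6−3=3 correct bits and 25−5=20 errors.

3 correct bits and 20 errors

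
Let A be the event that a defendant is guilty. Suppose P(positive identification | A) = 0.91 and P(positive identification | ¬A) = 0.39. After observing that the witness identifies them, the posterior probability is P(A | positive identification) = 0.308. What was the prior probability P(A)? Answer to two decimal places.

In odds form, posterior odds = prior odds × likelihood ratio, so prior odds = posterior odds ÷ LR.
Posterior odds = 0.308/(1−0.308) = 0.4451. LR = 0.91/0.39 = 2.3333.
Prior odds = 0.4451/2.3333 = 0.1908, so P(A) = 0.1908/(1+0.1908) ≈ 0.16.

P(A) = 0.16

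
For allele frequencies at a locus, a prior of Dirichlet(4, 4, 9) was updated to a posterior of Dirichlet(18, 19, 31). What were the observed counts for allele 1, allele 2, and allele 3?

counts (14, 15, 22)

For a Dirichlet(α) prior with multinomial counts c, the posterior is Dirichlet(α + c) componentwise.
Counts are posterior − prior componentwise: 18−4=14, 19−4=15, 31−9=22.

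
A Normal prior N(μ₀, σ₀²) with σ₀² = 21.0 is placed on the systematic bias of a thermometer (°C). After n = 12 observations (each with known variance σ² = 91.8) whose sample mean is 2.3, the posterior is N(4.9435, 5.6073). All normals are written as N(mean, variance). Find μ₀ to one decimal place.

μ₀ = 12.2

The posterior mean is a precision-weighted average: μ_n = (τ₀μ₀ + τ_data·x̄)/(τ₀+τ_data), with τ₀=1/σ₀² and τ_data=n/σ².
Here τ₀ = 1/21.0 = 0.047619 and τ_data = 12/91.8 = 0.130719, so τ_n = 0.178338.
Rearranging for μ₀: μ₀ = (μ_n·τ_n − τ_data·x̄)/τ₀ = (4.9435·0.178338 − 0.130719·2.3) / 0.047619 = 0.580960/0.047619 ≈ 12.2.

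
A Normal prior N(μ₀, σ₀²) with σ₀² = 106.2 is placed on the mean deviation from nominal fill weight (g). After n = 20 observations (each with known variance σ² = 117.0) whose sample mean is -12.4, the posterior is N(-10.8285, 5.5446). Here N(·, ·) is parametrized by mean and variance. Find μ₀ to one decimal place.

The posterior mean is a precision-weighted average: μ_n = (τ₀μ₀ + τ_data·x̄)/(τ₀+τ_data), with τ₀=1/σ₀² and τ_data=n/σ².
Here τ₀ = 1/106.2 = 0.009416 and τ_data = 20/117.0 = 0.170940, so τ_n = 0.180356.
Rearranging for μ₀: μ₀ = (μ_n·τ_n − τ_data·x̄)/τ₀ = (-10.8285·0.180356 − 0.170940·-12.4) / 0.009416 = 0.166671/0.009416 ≈ 17.7.

μ₀ = 17.7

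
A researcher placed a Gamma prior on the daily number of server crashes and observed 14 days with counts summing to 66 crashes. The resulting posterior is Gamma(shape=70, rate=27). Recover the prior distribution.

Gamma(shape=4, rate=13)

Gamma–Poisson conjugacy: posterior shape = α + Σxᵢ, posterior rate = β + n.
So α = 70 − 66 = 4 and β = 27 − 14 = 13.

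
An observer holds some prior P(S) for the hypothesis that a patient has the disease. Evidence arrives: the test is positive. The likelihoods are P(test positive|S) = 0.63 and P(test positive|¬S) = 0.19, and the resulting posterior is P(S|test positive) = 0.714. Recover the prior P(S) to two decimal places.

In odds form, posterior odds = prior odds × likelihood ratio, so prior odds = posterior odds ÷ LR.
Posterior odds = 0.714/(1−0.714) = 2.4965. LR = 0.63/0.19 = 3.3158.
Prior odds = 2.4965/3.3158 = 0.7529, so P(S) = 0.7529/(1+0.7529) ≈ 0.43.

P(S) = 0.43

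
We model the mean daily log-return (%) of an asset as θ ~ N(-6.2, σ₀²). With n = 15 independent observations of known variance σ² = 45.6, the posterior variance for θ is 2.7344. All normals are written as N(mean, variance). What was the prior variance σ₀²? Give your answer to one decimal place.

σ₀² = 27.2

For the Normal–Normal model with known σ², precisions add: τ_n = τ₀ + n/σ².
So 1/σ₀² = 1/2.7344 − 15/45.6 = 0.365711 − 0.328947 = 0.036764.
Hence σ₀² = 1/0.036764 ≈ 27.2.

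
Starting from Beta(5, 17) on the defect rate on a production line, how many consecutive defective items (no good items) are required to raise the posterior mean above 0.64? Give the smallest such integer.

k = 26

After k defective items and 0 good items the posterior is Beta(5+k, 17), with mean (5+k)/(5+17+k).
Set (5+k)/(22+k) > 0.64 and solve: k > (0.64·22 − 5)/(1 − 0.64) = 25.222.
The smallest integer exceeding 25.222 is 26, and checking k=26: (31)/(48) = 0.6458 > 0.64.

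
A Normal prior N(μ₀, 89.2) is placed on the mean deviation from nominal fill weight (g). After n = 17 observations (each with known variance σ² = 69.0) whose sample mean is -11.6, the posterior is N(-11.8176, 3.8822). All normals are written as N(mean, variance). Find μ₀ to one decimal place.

μ₀ = -16.6

With known observation variance, the Normal–Normal posterior has precision τ_n = τ₀ + n/σ² and mean μ_n = (τ₀μ₀ + (n/σ²)x̄)/τ_n.
Here τ₀ = 1/89.2 = 0.011211 and τ_data = 17/69.0 = 0.246377, so τ_n = 0.257588.
Rearranging for μ₀: μ₀ = (μ_n·τ_n − τ_data·x̄)/τ₀ = (-11.8176·0.257588 − 0.246377·-11.6) / 0.011211 = -0.186099/0.011211 ≈ -16.6.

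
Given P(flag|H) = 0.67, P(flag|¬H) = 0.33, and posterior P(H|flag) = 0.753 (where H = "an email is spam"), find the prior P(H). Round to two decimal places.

In odds form, posterior odds = prior odds × likelihood ratio, so prior odds = posterior odds ÷ LR.
Posterior odds = 0.753/(1−0.753) = 3.0486. LR = 0.67/0.33 = 2.0303.
Prior odds = 3.0486/2.0303 = 1.5016, so P(H) = 1.5016/(1+1.5016) ≈ 0.60.

P(H) = 0.60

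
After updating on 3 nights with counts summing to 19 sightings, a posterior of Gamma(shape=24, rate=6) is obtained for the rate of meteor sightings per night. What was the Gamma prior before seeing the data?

Gamma(shape=5, rate=3)

Gamma–Poisson conjugacy: posterior shape = α + Σxᵢ, posterior rate = β + n.
So α = 24 − 19 = 5 and β = 6 − 3 = 3.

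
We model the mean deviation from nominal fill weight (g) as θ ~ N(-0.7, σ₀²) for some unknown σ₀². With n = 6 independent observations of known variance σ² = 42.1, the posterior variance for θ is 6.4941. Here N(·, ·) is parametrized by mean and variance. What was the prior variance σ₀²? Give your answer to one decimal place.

σ₀² = 87.2

For the Normal–Normal model with known σ², precisions add: τ_n = τ₀ + n/σ².
So 1/σ₀² = 1/6.4941 − 6/42.1 = 0.153986 − 0.142518 = 0.011468.
Hence σ₀² = 1/0.011468 ≈ 87.2.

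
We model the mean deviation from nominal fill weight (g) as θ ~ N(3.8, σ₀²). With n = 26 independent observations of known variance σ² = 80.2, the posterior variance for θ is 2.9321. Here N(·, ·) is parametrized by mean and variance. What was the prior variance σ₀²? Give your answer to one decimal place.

For the Normal–Normal model with known σ², precisions add: τ_n = τ₀ + n/σ².
So 1/σ₀² = 1/2.9321 − 26/80.2 = 0.341052 − 0.324190 = 0.016862.
Hence σ₀² = 1/0.016862 ≈ 59.3.

σ₀² = 59.3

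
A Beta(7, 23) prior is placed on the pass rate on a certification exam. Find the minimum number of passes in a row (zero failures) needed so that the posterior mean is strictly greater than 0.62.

After k passes and 0 failures the posterior is Beta(7+k, 23), with mean (7+k)/(7+23+k).
Set (7+k)/(30+k) > 0.62 and solve: k > (0.62·30 − 7)/(1 − 0.62) = 30.526.
The smallest integer exceeding 30.526 is 31, and checking k=31: (38)/(61) = 0.6230 > 0.62.

k = 31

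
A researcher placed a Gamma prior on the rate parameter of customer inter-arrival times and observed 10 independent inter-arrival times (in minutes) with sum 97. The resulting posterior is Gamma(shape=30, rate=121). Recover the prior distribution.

Gamma(shape=20, rate=24)

For an exponential likelihood with a Gamma(α, β) prior on the rate, n observations with total T give posterior Gamma(α+n, β+T).
So α = 30 − 10 = 20 and β = 121 − 97 = 24.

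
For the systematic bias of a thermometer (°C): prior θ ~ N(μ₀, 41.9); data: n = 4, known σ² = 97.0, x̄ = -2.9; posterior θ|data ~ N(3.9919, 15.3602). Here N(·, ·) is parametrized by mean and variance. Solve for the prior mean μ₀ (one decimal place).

μ₀ = 15.9

With known observation variance, the Normal–Normal posterior has precision τ_n = τ₀ + n/σ² and mean μ_n = (τ₀μ₀ + (n/σ²)x̄)/τ_n.
Here τ₀ = 1/41.9 = 0.023866 and τ_data = 4/97.0 = 0.041237, so τ_n = 0.065103.
Rearranging for μ₀: μ₀ = (μ_n·τ_n − τ_data·x̄)/τ₀ = (3.9919·0.065103 − 0.041237·-2.9) / 0.023866 = 0.379472/0.023866 ≈ 15.9.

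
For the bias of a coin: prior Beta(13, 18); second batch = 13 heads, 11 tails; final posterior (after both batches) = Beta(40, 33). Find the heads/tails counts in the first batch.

Sequential conjugate updates are equivalent to a single update on the pooled data, so total successes = posterior α − prior α and total failures = posterior β − prior β.
Total across both batches: 40−13=27 heads, 33−18=15 tails.
Subtract the second batch: 27−13=14 heads and 15−11=4 tails.

14 heads and 4 tails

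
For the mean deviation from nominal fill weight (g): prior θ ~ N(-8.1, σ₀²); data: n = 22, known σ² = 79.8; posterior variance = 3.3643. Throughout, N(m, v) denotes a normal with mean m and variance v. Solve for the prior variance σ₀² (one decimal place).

Posterior precision equals prior precision plus data precision: 1/σ_n² = 1/σ₀² + n/σ².
So 1/σ₀² = 1/3.3643 − 22/79.8 = 0.297239 − 0.275689 = 0.021550.
Hence σ₀² = 1/0.021550 ≈ 46.4.

σ₀² = 46.4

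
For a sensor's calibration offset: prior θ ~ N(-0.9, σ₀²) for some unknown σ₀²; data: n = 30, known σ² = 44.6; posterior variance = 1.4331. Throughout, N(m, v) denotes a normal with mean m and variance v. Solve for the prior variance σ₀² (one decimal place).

For the Normal–Normal model with known σ², precisions add: τ_n = τ₀ + n/σ².
So 1/σ₀² = 1/1.4331 − 30/44.6 = 0.697788 − 0.672646 = 0.025142.
Hence σ₀² = 1/0.025142 ≈ 39.8.

σ₀² = 39.8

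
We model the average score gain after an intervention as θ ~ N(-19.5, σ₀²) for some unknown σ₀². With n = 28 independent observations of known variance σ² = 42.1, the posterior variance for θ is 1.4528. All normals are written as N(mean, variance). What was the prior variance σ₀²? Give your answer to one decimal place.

σ₀² = 43.0

For the Normal–Normal model with known σ², precisions add: τ_n = τ₀ + n/σ².
So 1/σ₀² = 1/1.4528 − 28/42.1 = 0.688326 − 0.665083 = 0.023243.
Hence σ₀² = 1/0.023243 ≈ 43.0.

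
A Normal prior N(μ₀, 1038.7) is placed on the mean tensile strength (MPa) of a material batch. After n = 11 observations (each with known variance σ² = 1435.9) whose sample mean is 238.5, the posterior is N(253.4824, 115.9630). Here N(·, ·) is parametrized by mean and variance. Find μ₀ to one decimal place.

With known observation variance, the Normal–Normal posterior has precision τ_n = τ₀ + n/σ² and mean μ_n = (τ₀μ₀ + (n/σ²)x̄)/τ_n.
Here τ₀ = 1/1038.7 = 0.000963 and τ_data = 11/1435.9 = 0.007661, so τ_n = 0.008624.
Rearranging for μ₀: μ₀ = (μ_n·τ_n − τ_data·x̄)/τ₀ = (253.4824·0.008624 − 0.007661·238.5) / 0.000963 = 0.358884/0.000963 ≈ 372.7.

μ₀ = 372.7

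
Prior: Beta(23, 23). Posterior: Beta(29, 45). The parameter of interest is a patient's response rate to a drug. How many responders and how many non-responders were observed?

6 responders and 22 non-responders

Under Beta–binomial conjugacy the posterior parameters are (α+s, β+f).
So s = 29 − 23 = 6 and f = 45 − 23 = 22.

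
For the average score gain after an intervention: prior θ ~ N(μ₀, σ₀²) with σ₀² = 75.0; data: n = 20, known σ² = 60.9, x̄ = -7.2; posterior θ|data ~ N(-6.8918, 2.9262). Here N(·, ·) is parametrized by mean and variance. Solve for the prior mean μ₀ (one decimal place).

The posterior mean is a precision-weighted average: μ_n = (τ₀μ₀ + τ_data·x̄)/(τ₀+τ_data), with τ₀=1/σ₀² and τ_data=n/σ².
Here τ₀ = 1/75.0 = 0.013333 and τ_data = 20/60.9 = 0.328407, so τ_n = 0.341740.
Rearranging for μ₀: μ₀ = (μ_n·τ_n − τ_data·x̄)/τ₀ = (-6.8918·0.341740 − 0.328407·-7.2) / 0.013333 = 0.009327/0.013333 ≈ 0.7.

μ₀ = 0.7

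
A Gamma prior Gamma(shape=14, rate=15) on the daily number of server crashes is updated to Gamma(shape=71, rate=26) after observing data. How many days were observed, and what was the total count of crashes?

n = 11 days with total 57 crashes

Gamma–Poisson conjugacy: posterior shape = α + Σxᵢ, posterior rate = β + n.
Matching: Σxᵢ = 71 − 14 = 57 and n = 26 − 15 = 11.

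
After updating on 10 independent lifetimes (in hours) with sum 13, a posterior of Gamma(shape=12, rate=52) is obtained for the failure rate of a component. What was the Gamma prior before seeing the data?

For an exponential likelihood with a Gamma(α, β) prior on the rate, n observations with total T give posterior Gamma(α+n, β+T).
So α = 12 − 10 = 2 and β = 52 − 13 = 39.

Gamma(shape=2, rate=39)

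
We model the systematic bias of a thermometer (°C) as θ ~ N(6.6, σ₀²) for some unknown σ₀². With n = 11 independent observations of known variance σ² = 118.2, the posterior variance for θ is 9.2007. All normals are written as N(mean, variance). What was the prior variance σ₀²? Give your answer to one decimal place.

For the Normal–Normal model with known σ², precisions add: τ_n = τ₀ + n/σ².
So 1/σ₀² = 1/9.2007 − 11/118.2 = 0.108687 − 0.093063 = 0.015624.
Hence σ₀² = 1/0.015624 ≈ 64.0.

σ₀² = 64.0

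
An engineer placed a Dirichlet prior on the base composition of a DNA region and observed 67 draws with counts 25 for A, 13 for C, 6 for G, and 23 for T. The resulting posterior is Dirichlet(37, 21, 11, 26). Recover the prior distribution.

Dirichlet(12, 8, 5, 3)

For a Dirichlet(α) prior with multinomial counts c, the posterior is Dirichlet(α + c) componentwise.
Subtract each count from the matching posterior parameter: 37−25=12, 21−13=8, 11−6=5, 26−23=3.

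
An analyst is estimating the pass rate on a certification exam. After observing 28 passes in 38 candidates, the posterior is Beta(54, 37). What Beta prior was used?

Beta(26, 27)

Beta is conjugate to the binomial likelihood: posterior = Beta(α+s, β+f).
So α = 54 − 28 = 26 and β = 37 − 10 = 27.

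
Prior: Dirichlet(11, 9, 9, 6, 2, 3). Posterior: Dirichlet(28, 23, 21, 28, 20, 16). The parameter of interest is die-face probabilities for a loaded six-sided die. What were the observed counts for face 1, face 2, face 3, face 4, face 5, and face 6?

For a Dirichlet(α) prior with multinomial counts c, the posterior is Dirichlet(α + c) componentwise.
Counts are posterior − prior componentwise: 28−11=17, 23−9=14, 21−9=12, 28−6=22, 20−2=18, 16−3=13.

counts (17, 14, 12, 22, 18, 13)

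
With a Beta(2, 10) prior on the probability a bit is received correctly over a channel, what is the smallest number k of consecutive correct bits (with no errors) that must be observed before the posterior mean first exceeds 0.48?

After k correct bits and 0 errors the posterior is Beta(2+k, 10), with mean (2+k)/(2+10+k).
Set (2+k)/(12+k) > 0.48 and solve: k > (0.48·12 − 2)/(1 − 0.48) = 7.231.
The smallest integer exceeding 7.231 is 8, and checking k=8: (10)/(20) = 0.5000 > 0.48.

k = 8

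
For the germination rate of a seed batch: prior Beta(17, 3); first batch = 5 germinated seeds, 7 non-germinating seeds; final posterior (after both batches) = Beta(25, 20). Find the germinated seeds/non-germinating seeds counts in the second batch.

3 germinated seeds and 10 non-germinating seeds

Because Beta–binomial updating is additive in the counts, the combined data contributed (α_post−α_prior, β_post−β_prior) successes and failures.
Total across both batches: 25−17=8 germinated seeds, 20−3=17 non-germinating seeds.
Subtract the first batch: 8−5=3 germinated seeds and 17−7=10 non-germinating seeds.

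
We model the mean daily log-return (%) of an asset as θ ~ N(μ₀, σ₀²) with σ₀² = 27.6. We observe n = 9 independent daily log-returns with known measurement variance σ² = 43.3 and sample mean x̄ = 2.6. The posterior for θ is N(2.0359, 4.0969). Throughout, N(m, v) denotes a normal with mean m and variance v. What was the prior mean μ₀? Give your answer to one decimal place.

The posterior mean is a precision-weighted average: μ_n = (τ₀μ₀ + τ_data·x̄)/(τ₀+τ_data), with τ₀=1/σ₀² and τ_data=n/σ².
Here τ₀ = 1/27.6 = 0.036232 and τ_data = 9/43.3 = 0.207852, so τ_n = 0.244084.
Rearranging for μ₀: μ₀ = (μ_n·τ_n − τ_data·x̄)/τ₀ = (2.0359·0.244084 − 0.207852·2.6) / 0.036232 = -0.043485/0.036232 ≈ -1.2.

μ₀ = -1.2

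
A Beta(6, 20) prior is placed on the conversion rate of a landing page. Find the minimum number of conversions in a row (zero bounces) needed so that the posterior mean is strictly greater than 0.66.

After k conversions and 0 bounces the posterior is Beta(6+k, 20), with mean (6+k)/(6+20+k).
Set (6+k)/(26+k) > 0.66 and solve: k > (0.66·26 − 6)/(1 − 0.66) = 32.824.
The smallest integer exceeding 32.824 is 33, and checking k=33: (39)/(59) = 0.6610 > 0.66.

k = 33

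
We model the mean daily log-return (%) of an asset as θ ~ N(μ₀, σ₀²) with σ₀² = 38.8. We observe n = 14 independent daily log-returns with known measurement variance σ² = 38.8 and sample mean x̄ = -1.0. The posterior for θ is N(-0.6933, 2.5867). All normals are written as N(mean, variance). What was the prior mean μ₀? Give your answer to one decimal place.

μ₀ = 3.6

The posterior mean is a precision-weighted average: μ_n = (τ₀μ₀ + τ_data·x̄)/(τ₀+τ_data), with τ₀=1/σ₀² and τ_data=n/σ².
Here τ₀ = 1/38.8 = 0.025773 and τ_data = 14/38.8 = 0.360825, so τ_n = 0.386598.
Rearranging for μ₀: μ₀ = (μ_n·τ_n − τ_data·x̄)/τ₀ = (-0.6933·0.386598 − 0.360825·-1.0) / 0.025773 = 0.092797/0.025773 ≈ 3.6.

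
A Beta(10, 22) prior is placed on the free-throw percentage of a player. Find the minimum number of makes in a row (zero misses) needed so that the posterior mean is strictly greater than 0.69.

k = 39

After k makes and 0 misses the posterior is Beta(10+k, 22), with mean (10+k)/(10+22+k).
Set (10+k)/(32+k) > 0.69 and solve: k > (0.69·32 − 10)/(1 − 0.69) = 38.968.
The smallest integer exceeding 38.968 is 39.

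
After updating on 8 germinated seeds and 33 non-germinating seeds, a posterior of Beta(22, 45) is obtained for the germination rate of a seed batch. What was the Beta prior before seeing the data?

Beta(14, 12)

Under Beta–binomial conjugacy the posterior parameters are (α+s, β+f).
So α = 22 − 8 = 14 and β = 45 − 33 = 12.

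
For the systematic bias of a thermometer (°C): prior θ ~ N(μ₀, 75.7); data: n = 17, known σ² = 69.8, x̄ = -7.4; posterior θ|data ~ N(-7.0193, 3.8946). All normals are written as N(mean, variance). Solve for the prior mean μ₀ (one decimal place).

μ₀ = 0.0

The posterior mean is a precision-weighted average: μ_n = (τ₀μ₀ + τ_data·x̄)/(τ₀+τ_data), with τ₀=1/σ₀² and τ_data=n/σ².
Here τ₀ = 1/75.7 = 0.013210 and τ_data = 17/69.8 = 0.243553, so τ_n = 0.256763.
Rearranging for μ₀: μ₀ = (μ_n·τ_n − τ_data·x̄)/τ₀ = (-7.0193·0.256763 − 0.243553·-7.4) / 0.013210 = -0.000004/0.013210 ≈ 0.0.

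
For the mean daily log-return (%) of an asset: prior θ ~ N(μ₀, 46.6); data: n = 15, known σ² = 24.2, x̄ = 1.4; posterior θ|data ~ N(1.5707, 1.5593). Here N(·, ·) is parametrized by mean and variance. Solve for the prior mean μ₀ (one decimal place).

μ₀ = 6.5

With known observation variance, the Normal–Normal posterior has precision τ_n = τ₀ + n/σ² and mean μ_n = (τ₀μ₀ + (n/σ²)x̄)/τ_n.
Here τ₀ = 1/46.6 = 0.021459 and τ_data = 15/24.2 = 0.619835, so τ_n = 0.641294.
Rearranging for μ₀: μ₀ = (μ_n·τ_n − τ_data·x̄)/τ₀ = (1.5707·0.641294 − 0.619835·1.4) / 0.021459 = 0.139511/0.021459 ≈ 6.5.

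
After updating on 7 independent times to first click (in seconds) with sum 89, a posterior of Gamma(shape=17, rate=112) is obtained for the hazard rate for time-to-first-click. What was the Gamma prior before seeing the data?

Gamma(shape=10, rate=23)

Gamma–exponential conjugacy: posterior shape = α + n, posterior rate = β + Σtᵢ.
So α = 17 − 7 = 10 and β = 112 − 89 = 23.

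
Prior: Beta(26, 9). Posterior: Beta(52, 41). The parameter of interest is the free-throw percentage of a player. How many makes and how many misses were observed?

A Beta(α, β) prior with s successes and f failures in binomial data gives a Beta(α+s, β+f) posterior.
So s = 52 − 26 = 26 and f = 41 − 9 = 32.

26 makes and 32 misses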